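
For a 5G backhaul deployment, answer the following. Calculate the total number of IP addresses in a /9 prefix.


Given: CIDR prefix /9
Host bits = 32 - 9 = 23
Total addresses = 2^23 = 8388608

8388608


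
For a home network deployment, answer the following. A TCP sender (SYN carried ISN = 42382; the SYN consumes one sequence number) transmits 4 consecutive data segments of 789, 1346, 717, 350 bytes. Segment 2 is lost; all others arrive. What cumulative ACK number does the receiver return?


SYN uses sequence number 42382; first data byte = ISN + 1 = 42383.
Segment 1: SEQ = 42383, len = 789 B, covers [42383, 43171]
Segment 2: SEQ = 43172, len = 1346 B, covers [43172, 44517] [LOST]
Segment 3: SEQ = 44518, len = 717 B, covers [44518, 45234]
Segment 4: SEQ = 45235, len = 350 B, covers [45235, 45584]
In-order data received: bytes [42383, 43171] (segments 1..1).
Segment 2 missing -> gap begins at byte 43172; later segments buffered out of order.
Cumulative ACK = next expected in-order byte = 42383 + 789 = 43172

43172


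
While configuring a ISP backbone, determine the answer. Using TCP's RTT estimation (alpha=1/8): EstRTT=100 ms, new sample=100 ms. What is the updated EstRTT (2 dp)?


Given: EstRTT = 100 ms, SampleRTT = 100 ms, alpha = 1/8
New EstRTT = (1 - alpha) * EstRTT + alpha * SampleRTT
(7/8) * 100 = 87.5
(1/8) * 100 = 12.5
New EstRTT = 87.5 + 12.5 = 100 ms -> 100.00 ms (2 dp)

100.00


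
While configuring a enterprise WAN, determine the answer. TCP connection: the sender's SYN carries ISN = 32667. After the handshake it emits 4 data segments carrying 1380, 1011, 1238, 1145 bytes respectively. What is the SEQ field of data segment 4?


The SYN occupies sequence number ISN = 32667, so the first data byte is ISN + 1 = 32668.
SEQ of data segment i = (ISN + 1) + sum of payload sizes of segments 1..i-1.
Segment 1: SEQ = 32668, payload = 1380 bytes
Segment 2: SEQ = 34048, payload = 1011 bytes
Segment 3: SEQ = 35059, payload = 1238 bytes
Segment 4: SEQ = 36297, payload = 1145 bytes
SEQ of segment 4 = 32668 + 1380 + 1011 + 1238 = 36297

36297


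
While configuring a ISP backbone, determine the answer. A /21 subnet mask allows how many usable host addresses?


Given: subnet mask /21
Host bits = 32 - 21 = 11
Total addresses = 2^11 = 2048
Usable hosts = 2048 - 2 (network + broadcast) = 2046

2046


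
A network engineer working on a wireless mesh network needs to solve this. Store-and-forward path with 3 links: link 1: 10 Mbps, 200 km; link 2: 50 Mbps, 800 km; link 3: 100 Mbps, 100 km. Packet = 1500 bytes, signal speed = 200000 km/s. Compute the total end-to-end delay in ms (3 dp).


Packet = 1500 bytes = 12000 bits. Store-and-forward: sum (t_trans + t_prop) per link.
Link 1: t_trans = 12000/(10*10^6) s = 1.2000 ms; t_prop = 200/200000 s = 1.0000 ms; subtotal = 2.2000 ms
Link 2: t_trans = 12000/(50*10^6) s = 0.2400 ms; t_prop = 800/200000 s = 4.0000 ms; subtotal = 4.2400 ms
Link 3: t_trans = 12000/(100*10^6) s = 0.1200 ms; t_prop = 100/200000 s = 0.5000 ms; subtotal = 0.6200 ms
End-to-end = 2.2000 + 4.2400 + 0.6200 = 7.0600 ms -> 7.060 ms (3 dp)

7.060


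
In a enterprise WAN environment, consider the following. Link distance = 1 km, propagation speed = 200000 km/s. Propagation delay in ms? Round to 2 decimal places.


Given: distance = 1 km, speed = 200000 km/s
Delay = distance / speed = 1 / 200000 seconds
Delay in ms = 1 * 1000 / 200000
Delay = 0.0050 ms
Rounded to 2 dp = 0.01 ms

0.01


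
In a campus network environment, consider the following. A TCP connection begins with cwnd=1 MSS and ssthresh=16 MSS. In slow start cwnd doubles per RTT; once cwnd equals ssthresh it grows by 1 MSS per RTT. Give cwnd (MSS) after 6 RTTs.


RTT 0: cwnd = 1 MSS (initial)
RTT 1: cwnd = 2 MSS (slow start, doubled)
RTT 2: cwnd = 4 MSS (slow start, doubled)
RTT 3: cwnd = 8 MSS (slow start, doubled)
RTT 4: cwnd = 16 MSS (slow start, doubled)
RTT 5: cwnd = 17 MSS (congestion avoidance, +1)
RTT 6: cwnd = 18 MSS (congestion avoidance, +1)

18


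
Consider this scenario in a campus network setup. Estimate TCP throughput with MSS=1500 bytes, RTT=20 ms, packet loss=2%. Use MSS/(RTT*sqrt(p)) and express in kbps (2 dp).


Given: MSS = 1500 bytes, RTT = 20 ms, loss = 2%
RTT in seconds = 20 / 1000 = 0.02
Loss rate = 2% = 0.02
sqrt(loss) = sqrt(0.02) = 0.141421356237
Throughput (bytes/s) = 1500 / (0.02 * 0.141421356237) = 530330.0859
Throughput (kbps) = 530330.0859 * 8 / 1000 = 4242.640687 -> 4242.64 kbps (2 dp)

4242.64


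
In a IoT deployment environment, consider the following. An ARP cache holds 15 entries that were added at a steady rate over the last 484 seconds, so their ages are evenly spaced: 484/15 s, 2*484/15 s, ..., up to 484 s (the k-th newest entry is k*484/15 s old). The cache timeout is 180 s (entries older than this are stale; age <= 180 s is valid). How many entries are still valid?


Ages are k * 484/15 s for k = 1..15 (spacing = 32.2667 s).
Entry k is valid iff k * 484/15 <= 180 iff k <= 15 * 180 / 484 = 5.5785
n_valid = floor(5.5785) = 5
(n_stale = 15 - 5 = 10)

5


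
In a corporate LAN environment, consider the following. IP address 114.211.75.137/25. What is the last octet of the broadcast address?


Given: IP = 114.211.75.137, prefix = /25
Host bits = 32 - 25 = 7
Network last octet = 137 AND mask = 128
Host part size = 2^7 - 1 = 127
Broadcast last octet = 128 OR 127 = 255

255


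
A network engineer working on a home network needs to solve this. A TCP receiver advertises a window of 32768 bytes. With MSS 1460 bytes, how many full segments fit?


Given: RWND = 32768 bytes, MSS = 1460 bytes
Full segments = floor(RWND / MSS)
Full segments = floor(32768 / 1460)
Full segments = floor(22.4438) = 22

22


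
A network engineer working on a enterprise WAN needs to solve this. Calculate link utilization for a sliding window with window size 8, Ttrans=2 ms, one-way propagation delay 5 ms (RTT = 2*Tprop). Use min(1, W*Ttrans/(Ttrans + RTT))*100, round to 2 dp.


Given: W = 8, Ttrans = 2 ms, RTT = 10 ms (= 2 * Tprop, Tprop = 5 ms)
Cycle time = Ttrans + RTT = 2 + 10 = 12 ms (first packet sent until its ACK returns)
W * Ttrans = 8 * 2 = 16 ms of sending per cycle
W * Ttrans / (Ttrans + RTT) = 16 / 12 = 1.333333
U = min(1, 1.333333) = 1.000000
U% = 100.00%

100.00


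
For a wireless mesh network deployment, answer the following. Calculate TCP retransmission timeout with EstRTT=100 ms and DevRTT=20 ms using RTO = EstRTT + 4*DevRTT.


Given: EstRTT = 100 ms, DevRTT = 20 ms
Timeout = EstRTT + 4 * DevRTT
4 * DevRTT = 4 * 20 = 80
Timeout = 100 + 80 = 180 ms

180


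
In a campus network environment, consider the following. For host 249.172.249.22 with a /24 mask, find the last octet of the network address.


Given: IP = 249.172.249.22, prefix = /24
Subnet mask = 255.255.255.0
Last octet of IP: 22
Last octet of mask: 0
Network last octet = 22 AND 0 = 0

0


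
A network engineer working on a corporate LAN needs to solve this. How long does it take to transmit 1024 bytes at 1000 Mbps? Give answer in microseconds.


Given: packet = 1024 bytes, bandwidth = 1000 Mbps
Packet in bits = 1024 * 8 = 8192 bits
Bandwidth = 1000 * 10^6 = 1000000000 bps
Time = 8192 / 1000000000 seconds
Time in us = 8192 * 10^6 / 1000000000 = 8.192

8.192


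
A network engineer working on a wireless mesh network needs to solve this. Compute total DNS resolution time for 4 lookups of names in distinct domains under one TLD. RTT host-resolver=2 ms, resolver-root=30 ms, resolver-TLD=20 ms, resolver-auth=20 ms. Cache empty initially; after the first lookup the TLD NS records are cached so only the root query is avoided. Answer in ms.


Lookup 1 (cold cache): local + root + TLD + auth = 2 + 30 + 20 + 20 = 72 ms
Lookups 2..4 (TLD NS cached -> skip root; new domain -> still ask TLD and auth): local + TLD + auth = 2 + 20 + 20 = 42 ms each
Remaining 3 lookups: 3 * 42 = 126 ms
Total = 72 + 126 = 198 ms

198


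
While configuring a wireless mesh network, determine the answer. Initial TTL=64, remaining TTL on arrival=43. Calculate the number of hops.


Given: initial TTL = 64, received TTL = 43
Hops = initial TTL - received TTL
Hops = 64 - 43 = 21

21


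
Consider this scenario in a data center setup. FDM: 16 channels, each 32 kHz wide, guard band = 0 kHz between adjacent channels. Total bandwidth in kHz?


Given: 16 channels, 32 kHz each, guard = 0 kHz
Channel bandwidth = 16 * 32 = 512 kHz
Guard bands = 15 gaps * 0 kHz = 0 kHz
Total = 512 + 0 = 512 kHz

512


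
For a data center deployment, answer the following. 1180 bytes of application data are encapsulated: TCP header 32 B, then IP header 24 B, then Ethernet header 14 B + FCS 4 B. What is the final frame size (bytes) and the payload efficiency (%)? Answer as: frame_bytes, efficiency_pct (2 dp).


TCP segment = 1180 + 32 = 1212 B
IP packet = 1212 + 24 = 1236 B
Ethernet frame = 1236 + 14 + 4 = 1254 B
Efficiency = app / frame = 1180 / 1254 = 0.940989 = 94.0989% -> 94.10% (2 dp)

1254, 94.10


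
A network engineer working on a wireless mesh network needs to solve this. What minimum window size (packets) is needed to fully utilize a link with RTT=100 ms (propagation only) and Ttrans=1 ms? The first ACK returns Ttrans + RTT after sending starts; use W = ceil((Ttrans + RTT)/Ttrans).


Given: Ttrans = 1 ms, RTT = 100 ms (= 2 * Tprop, Tprop = 50 ms)
Time until first ACK returns = Ttrans + RTT = 1 + 100 = 101 ms
Need W * Ttrans >= Ttrans + RTT  ->  W >= (Ttrans + RTT) / Ttrans
(Ttrans + RTT) / Ttrans = 101 / 1 = 101
W_min = ceil(101) = 101

101


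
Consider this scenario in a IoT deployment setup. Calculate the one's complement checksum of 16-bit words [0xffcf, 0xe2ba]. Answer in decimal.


Given words: [0xffcf, 0xe2ba]
Step 1: Sum all words
Raw sum = 65487 + 58042 = 123529
Step 2: Fold carry: (57993 + 1) = 57994
One's complement = ~57994 & 0xFFFF = 7541

7541


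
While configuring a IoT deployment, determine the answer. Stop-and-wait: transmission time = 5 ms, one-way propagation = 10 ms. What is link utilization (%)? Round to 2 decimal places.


Given: Ttrans = 5 ms, Tprop = 10 ms
RTT = 2 * Tprop = 2 * 10 = 20 ms
U = Ttrans / (Ttrans + RTT)
U = 5 / (5 + 20)
U = 5 / 25 = 0.2
U% = 20.00%

20.00


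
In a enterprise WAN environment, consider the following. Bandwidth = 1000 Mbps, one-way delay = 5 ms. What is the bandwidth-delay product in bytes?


Given: bandwidth = 1000 Mbps, delay = 5 ms
BDP in bits = 1000 * 10^6 * 5 / 1000
BDP in bits = 5000000
BDP in bytes = 5000000 / 8 = 625000

625000


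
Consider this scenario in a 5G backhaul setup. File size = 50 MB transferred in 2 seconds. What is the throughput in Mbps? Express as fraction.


Given: file = 50 MB, time = 2 s
File in Mb = 50 * 8 = 400 Mb
Throughput = 400 / 2 Mbps
Throughput = 200 Mbps

200


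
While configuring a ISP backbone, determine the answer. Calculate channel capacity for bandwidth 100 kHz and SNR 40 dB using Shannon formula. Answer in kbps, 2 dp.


Given: B = 100 kHz, SNR = 40 dB
SNR linear = 10^(40/10) = 10000
1 + SNR = 10001
log2(10001) = 13.2878566418
C = 100 * 1000 * 13.2878566418 = 1328785.6642 bps
C = 1328.785664 kbps -> 1328.79 kbps (2 dp)

1328.79


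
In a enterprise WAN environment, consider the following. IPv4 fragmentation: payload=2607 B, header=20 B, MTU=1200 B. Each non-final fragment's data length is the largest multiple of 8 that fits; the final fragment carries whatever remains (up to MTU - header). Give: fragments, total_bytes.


Max data per non-final fragment = floor((MTU - header)/8)*8 = floor((1200 - 20)/8)*8 = floor(1180/8)*8 = 1176 B
Final fragment needs no 8-byte alignment: it can carry up to MTU - header = 1180 B
Non-final fragments needed = ceil((payload - 1180) / 1176) = ceil(1427/1176) = ceil(1.2134) = 2
Number of fragments = 2 + 1 = 3
Fragment sizes (data): 2 * 1176 B + 255 B (last, 255 <= 1180 OK)
Total bytes sent = payload + n_frags * header = 2607 + 3*20 = 2607 + 60 = 2667 B

3, 2667


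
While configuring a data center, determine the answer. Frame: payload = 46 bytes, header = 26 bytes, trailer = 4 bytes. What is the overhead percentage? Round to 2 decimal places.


Given: payload = 46 B, header = 26 B, trailer = 4 B
Overhead bytes = header + trailer = 26 + 4 = 30
Total frame = payload + overhead = 46 + 30 = 76
Overhead % = 30 / 76 * 100 = 39.4737% -> 39.47% (2 dp)

39.47


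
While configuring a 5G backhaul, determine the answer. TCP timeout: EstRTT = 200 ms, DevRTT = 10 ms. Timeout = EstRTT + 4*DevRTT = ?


Given: EstRTT = 200 ms, DevRTT = 10 ms
Timeout = EstRTT + 4 * DevRTT
4 * DevRTT = 4 * 10 = 40
Timeout = 200 + 40 = 240 ms

240


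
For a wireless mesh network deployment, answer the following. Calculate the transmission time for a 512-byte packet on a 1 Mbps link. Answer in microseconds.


Given: packet = 512 bytes, bandwidth = 1 Mbps
Packet in bits = 512 * 8 = 4096 bits
Bandwidth = 1 * 10^6 = 1000000 bps
Time = 4096 / 1000000 seconds
Time in us = 4096 * 10^6 / 1000000 = 4096

4096


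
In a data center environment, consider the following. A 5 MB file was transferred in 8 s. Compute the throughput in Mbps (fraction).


Given: file = 5 MB, time = 8 s
File in Mb = 5 * 8 = 40 Mb
Throughput = 40 / 8 Mbps
Throughput = 5 Mbps

5


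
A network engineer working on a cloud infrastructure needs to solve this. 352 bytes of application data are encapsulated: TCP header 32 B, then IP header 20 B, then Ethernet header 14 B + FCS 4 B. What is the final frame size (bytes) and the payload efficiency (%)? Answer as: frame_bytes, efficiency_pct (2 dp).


TCP segment = 352 + 32 = 384 B
IP packet = 384 + 20 = 404 B
Ethernet frame = 404 + 14 + 4 = 422 B
Efficiency = app / frame = 352 / 422 = 0.834123 = 83.4123% -> 83.41% (2 dp)

422, 83.41


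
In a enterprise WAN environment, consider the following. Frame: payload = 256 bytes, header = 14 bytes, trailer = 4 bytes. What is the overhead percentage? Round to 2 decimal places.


Given: payload = 256 B, header = 14 B, trailer = 4 B
Overhead bytes = header + trailer = 14 + 4 = 18
Total frame = payload + overhead = 256 + 18 = 274
Overhead % = 18 / 274 * 100 = 6.5693% -> 6.57% (2 dp)

6.57


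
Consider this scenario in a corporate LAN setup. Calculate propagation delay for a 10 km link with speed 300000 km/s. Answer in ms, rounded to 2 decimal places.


Given: distance = 10 km, speed = 300000 km/s
Delay = distance / speed = 10 / 300000 seconds
Delay in ms = 10 * 1000 / 300000
Delay = 0.0333 ms
Rounded to 2 dp = 0.03 ms

0.03


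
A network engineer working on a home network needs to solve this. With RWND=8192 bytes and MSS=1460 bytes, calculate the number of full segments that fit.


Given: RWND = 8192 bytes, MSS = 1460 bytes
Full segments = floor(RWND / MSS)
Full segments = floor(8192 / 1460)
Full segments = floor(5.611) = 5

5


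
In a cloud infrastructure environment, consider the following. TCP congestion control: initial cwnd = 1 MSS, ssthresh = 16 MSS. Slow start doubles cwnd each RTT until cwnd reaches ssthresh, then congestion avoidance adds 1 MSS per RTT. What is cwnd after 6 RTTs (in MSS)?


RTT 0: cwnd = 1 MSS (initial)
RTT 1: cwnd = 2 MSS (slow start, doubled)
RTT 2: cwnd = 4 MSS (slow start, doubled)
RTT 3: cwnd = 8 MSS (slow start, doubled)
RTT 4: cwnd = 16 MSS (slow start, doubled)
RTT 5: cwnd = 17 MSS (congestion avoidance, +1)
RTT 6: cwnd = 18 MSS (congestion avoidance, +1)

18


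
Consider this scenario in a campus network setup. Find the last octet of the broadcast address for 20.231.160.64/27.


Given: IP = 20.231.160.64, prefix = /27
Host bits = 32 - 27 = 5
Network last octet = 64 AND mask = 64
Host part size = 2^5 - 1 = 31
Broadcast last octet = 64 OR 31 = 95

95


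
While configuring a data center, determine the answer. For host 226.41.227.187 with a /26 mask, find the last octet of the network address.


Given: IP = 226.41.227.187, prefix = /26
Subnet mask = 255.255.255.192
Last octet of IP: 187
Last octet of mask: 192
Network last octet = 187 AND 192 = 128

128


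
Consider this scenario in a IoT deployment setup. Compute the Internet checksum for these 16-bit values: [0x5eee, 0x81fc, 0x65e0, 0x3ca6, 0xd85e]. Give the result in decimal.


Given words: [0x5eee, 0x81fc, 0x65e0, 0x3ca6, 0xd85e]
Step 1: Sum all words
Raw sum = 24302 + 33276 + 26080 + 15526 + 55390 = 154574
Step 2: Fold carry: (23502 + 2) = 23504
One's complement = ~23504 & 0xFFFF = 42031

42031


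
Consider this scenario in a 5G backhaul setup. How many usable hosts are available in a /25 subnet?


Given: subnet mask /25
Host bits = 32 - 25 = 7
Total addresses = 2^7 = 128
Usable hosts = 128 - 2 (network + broadcast) = 126

126


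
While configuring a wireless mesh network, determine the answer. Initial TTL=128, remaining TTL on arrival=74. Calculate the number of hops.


Given: initial TTL = 128, received TTL = 74
Hops = initial TTL - received TTL
Hops = 128 - 74 = 54

54


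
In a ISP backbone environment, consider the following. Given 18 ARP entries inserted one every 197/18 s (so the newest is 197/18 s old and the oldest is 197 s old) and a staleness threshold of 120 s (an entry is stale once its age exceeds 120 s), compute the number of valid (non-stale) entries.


Ages are k * 197/18 s for k = 1..18 (spacing = 10.9444 s).
Entry k is valid iff k * 197/18 <= 120 iff k <= 18 * 120 / 197 = 10.9645
n_valid = floor(10.9645) = 10
(n_stale = 18 - 10 = 8)

10


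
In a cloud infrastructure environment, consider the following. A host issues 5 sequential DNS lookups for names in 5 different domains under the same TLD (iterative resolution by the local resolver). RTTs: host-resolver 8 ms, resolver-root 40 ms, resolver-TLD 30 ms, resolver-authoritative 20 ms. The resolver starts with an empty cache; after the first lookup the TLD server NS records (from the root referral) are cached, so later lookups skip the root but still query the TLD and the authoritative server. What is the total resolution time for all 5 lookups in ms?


Lookup 1 (cold cache): local + root + TLD + auth = 8 + 40 + 30 + 20 = 98 ms
Lookups 2..5 (TLD NS cached -> skip root; new domain -> still ask TLD and auth): local + TLD + auth = 8 + 30 + 20 = 58 ms each
Remaining 4 lookups: 4 * 58 = 232 ms
Total = 98 + 232 = 330 ms

330


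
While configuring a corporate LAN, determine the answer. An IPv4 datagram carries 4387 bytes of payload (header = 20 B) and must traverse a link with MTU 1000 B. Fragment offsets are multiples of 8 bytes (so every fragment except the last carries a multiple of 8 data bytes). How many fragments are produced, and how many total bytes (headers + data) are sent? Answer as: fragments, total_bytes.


Max data per non-final fragment = floor((MTU - header)/8)*8 = floor((1000 - 20)/8)*8 = floor(980/8)*8 = 976 B
Final fragment needs no 8-byte alignment: it can carry up to MTU - header = 980 B
Non-final fragments needed = ceil((payload - 980) / 976) = ceil(3407/976) = ceil(3.4908) = 4
Number of fragments = 4 + 1 = 5
Fragment sizes (data): 4 * 976 B + 483 B (last, 483 <= 980 OK)
Total bytes sent = payload + n_frags * header = 4387 + 5*20 = 4387 + 100 = 4487 B

5, 4487


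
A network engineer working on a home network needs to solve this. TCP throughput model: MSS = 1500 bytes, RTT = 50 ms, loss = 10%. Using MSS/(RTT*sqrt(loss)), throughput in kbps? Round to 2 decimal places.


Given: MSS = 1500 bytes, RTT = 50 ms, loss = 10%
RTT in seconds = 50 / 1000 = 0.05
Loss rate = 10% = 0.1
sqrt(loss) = sqrt(0.1) = 0.316227766017
Throughput (bytes/s) = 1500 / (0.05 * 0.316227766017) = 94868.3298
Throughput (kbps) = 94868.3298 * 8 / 1000 = 758.946638 -> 758.95 kbps (2 dp)

758.95


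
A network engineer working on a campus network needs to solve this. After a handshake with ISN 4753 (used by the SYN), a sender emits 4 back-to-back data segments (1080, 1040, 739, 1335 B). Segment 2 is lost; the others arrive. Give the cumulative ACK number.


SYN uses sequence number 4753; first data byte = ISN + 1 = 4754.
Segment 1: SEQ = 4754, len = 1080 B, covers [4754, 5833]
Segment 2: SEQ = 5834, len = 1040 B, covers [5834, 6873] [LOST]
Segment 3: SEQ = 6874, len = 739 B, covers [6874, 7612]
Segment 4: SEQ = 7613, len = 1335 B, covers [7613, 8947]
In-order data received: bytes [4754, 5833] (segments 1..1).
Segment 2 missing -> gap begins at byte 5834; later segments buffered out of order.
Cumulative ACK = next expected in-order byte = 4754 + 1080 = 5834

5834


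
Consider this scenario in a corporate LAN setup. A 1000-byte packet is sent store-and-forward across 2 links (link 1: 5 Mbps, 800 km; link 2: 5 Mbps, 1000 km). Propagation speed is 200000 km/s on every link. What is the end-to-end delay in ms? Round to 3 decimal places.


Packet = 1000 bytes = 8000 bits. Store-and-forward: sum (t_trans + t_prop) per link.
Link 1: t_trans = 8000/(5*10^6) s = 1.6000 ms; t_prop = 800/200000 s = 4.0000 ms; subtotal = 5.6000 ms
Link 2: t_trans = 8000/(5*10^6) s = 1.6000 ms; t_prop = 1000/200000 s = 5.0000 ms; subtotal = 6.6000 ms
End-to-end = 5.6000 + 6.6000 = 12.2000 ms -> 12.200 ms (3 dp)

12.200


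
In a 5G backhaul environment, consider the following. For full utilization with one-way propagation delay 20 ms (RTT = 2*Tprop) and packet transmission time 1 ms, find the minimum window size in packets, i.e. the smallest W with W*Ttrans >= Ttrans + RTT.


Given: Ttrans = 1 ms, RTT = 40 ms (= 2 * Tprop, Tprop = 20 ms)
Time until first ACK returns = Ttrans + RTT = 1 + 40 = 41 ms
Need W * Ttrans >= Ttrans + RTT  ->  W >= (Ttrans + RTT) / Ttrans
(Ttrans + RTT) / Ttrans = 41 / 1 = 41
W_min = ceil(41) = 41

41


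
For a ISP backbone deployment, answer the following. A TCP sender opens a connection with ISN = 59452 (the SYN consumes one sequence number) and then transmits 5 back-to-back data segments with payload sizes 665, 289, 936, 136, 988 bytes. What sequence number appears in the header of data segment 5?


The SYN occupies sequence number ISN = 59452, so the first data byte is ISN + 1 = 59453.
SEQ of data segment i = (ISN + 1) + sum of payload sizes of segments 1..i-1.
Segment 1: SEQ = 59453, payload = 665 bytes
Segment 2: SEQ = 60118, payload = 289 bytes
Segment 3: SEQ = 60407, payload = 936 bytes
Segment 4: SEQ = 61343, payload = 136 bytes
Segment 5: SEQ = 61479, payload = 988 bytes
SEQ of segment 5 = 59453 + 665 + 289 + 936 + 136 = 61479

61479


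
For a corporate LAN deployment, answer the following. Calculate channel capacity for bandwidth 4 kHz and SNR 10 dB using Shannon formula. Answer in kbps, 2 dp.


Given: B = 4 kHz, SNR = 10 dB
SNR linear = 10^(10/10) = 10
1 + SNR = 11
log2(11) = 3.4594316186
C = 4 * 1000 * 3.4594316186 = 13837.7265 bps
C = 13.837726 kbps -> 13.84 kbps (2 dp)

13.84


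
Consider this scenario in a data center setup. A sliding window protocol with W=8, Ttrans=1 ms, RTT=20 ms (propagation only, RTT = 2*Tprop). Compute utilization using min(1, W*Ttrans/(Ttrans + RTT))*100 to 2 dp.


Given: W = 8, Ttrans = 1 ms, RTT = 20 ms (= 2 * Tprop, Tprop = 10 ms)
Cycle time = Ttrans + RTT = 1 + 20 = 21 ms (first packet sent until its ACK returns)
W * Ttrans = 8 * 1 = 8 ms of sending per cycle
W * Ttrans / (Ttrans + RTT) = 8 / 21 = 0.380952
U = min(1, 0.380952) = 0.380952
U% = 38.10%

38.10


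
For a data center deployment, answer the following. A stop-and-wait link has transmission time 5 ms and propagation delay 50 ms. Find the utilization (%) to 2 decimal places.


Given: Ttrans = 5 ms, Tprop = 50 ms
RTT = 2 * Tprop = 2 * 50 = 100 ms
U = Ttrans / (Ttrans + RTT)
U = 5 / (5 + 100)
U = 5 / 105 = 0.047619
U% = 4.76%

4.76


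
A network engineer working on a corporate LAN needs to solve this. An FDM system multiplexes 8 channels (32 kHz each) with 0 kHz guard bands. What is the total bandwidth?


Given: 8 channels, 32 kHz each, guard = 0 kHz
Channel bandwidth = 8 * 32 = 256 kHz
Guard bands = 7 gaps * 0 kHz = 0 kHz
Total = 256 + 0 = 256 kHz

256


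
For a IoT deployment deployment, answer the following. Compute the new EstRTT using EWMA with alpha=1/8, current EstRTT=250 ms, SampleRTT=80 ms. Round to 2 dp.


Given: EstRTT = 250 ms, SampleRTT = 80 ms, alpha = 1/8
New EstRTT = (1 - alpha) * EstRTT + alpha * SampleRTT
(7/8) * 250 = 218.75
(1/8) * 80 = 10
New EstRTT = 218.75 + 10 = 228.75 ms -> 228.75 ms (2 dp)

228.75


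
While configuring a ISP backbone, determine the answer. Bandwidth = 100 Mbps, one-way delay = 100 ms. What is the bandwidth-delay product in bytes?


Given: bandwidth = 100 Mbps, delay = 100 ms
BDP in bits = 100 * 10^6 * 100 / 1000
BDP in bits = 10000000
BDP in bytes = 10000000 / 8 = 1250000

1250000


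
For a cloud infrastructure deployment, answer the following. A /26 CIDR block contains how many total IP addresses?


Given: CIDR prefix /26
Host bits = 32 - 26 = 6
Total addresses = 2^6 = 64

64


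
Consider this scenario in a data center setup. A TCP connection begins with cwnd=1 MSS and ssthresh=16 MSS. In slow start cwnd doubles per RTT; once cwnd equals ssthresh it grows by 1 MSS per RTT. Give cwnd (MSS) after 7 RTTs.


RTT 0: cwnd = 1 MSS (initial)
RTT 1: cwnd = 2 MSS (slow start, doubled)
RTT 2: cwnd = 4 MSS (slow start, doubled)
RTT 3: cwnd = 8 MSS (slow start, doubled)
RTT 4: cwnd = 16 MSS (slow start, doubled)
RTT 5: cwnd = 17 MSS (congestion avoidance, +1)
RTT 6: cwnd = 18 MSS (congestion avoidance, +1)
RTT 7: cwnd = 19 MSS (congestion avoidance, +1)

19


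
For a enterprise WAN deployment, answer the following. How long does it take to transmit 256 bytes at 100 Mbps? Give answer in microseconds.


Given: packet = 256 bytes, bandwidth = 100 Mbps
Packet in bits = 256 * 8 = 2048 bits
Bandwidth = 100 * 10^6 = 100000000 bps
Time = 2048 / 100000000 seconds
Time in us = 2048 * 10^6 / 100000000 = 20.48

20.48


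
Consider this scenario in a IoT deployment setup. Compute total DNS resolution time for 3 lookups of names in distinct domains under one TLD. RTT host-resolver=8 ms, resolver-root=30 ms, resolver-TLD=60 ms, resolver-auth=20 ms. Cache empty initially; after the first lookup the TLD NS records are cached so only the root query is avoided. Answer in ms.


Lookup 1 (cold cache): local + root + TLD + auth = 8 + 30 + 60 + 20 = 118 ms
Lookups 2..3 (TLD NS cached -> skip root; new domain -> still ask TLD and auth): local + TLD + auth = 8 + 60 + 20 = 88 ms each
Remaining 2 lookups: 2 * 88 = 176 ms
Total = 118 + 176 = 294 ms

294


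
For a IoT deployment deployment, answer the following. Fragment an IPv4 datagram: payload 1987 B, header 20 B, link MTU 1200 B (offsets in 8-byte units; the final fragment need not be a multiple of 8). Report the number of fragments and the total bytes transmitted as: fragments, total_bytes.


Max data per non-final fragment = floor((MTU - header)/8)*8 = floor((1200 - 20)/8)*8 = floor(1180/8)*8 = 1176 B
Final fragment needs no 8-byte alignment: it can carry up to MTU - header = 1180 B
Non-final fragments needed = ceil((payload - 1180) / 1176) = ceil(807/1176) = ceil(0.6862) = 1
Number of fragments = 1 + 1 = 2
Fragment sizes (data): 1 * 1176 B + 811 B (last, 811 <= 1180 OK)
Total bytes sent = payload + n_frags * header = 1987 + 2*20 = 1987 + 40 = 2027 B

2, 2027


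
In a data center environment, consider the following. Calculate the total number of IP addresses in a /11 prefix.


Given: CIDR prefix /11
Host bits = 32 - 11 = 21
Total addresses = 2^21 = 2097152

2097152


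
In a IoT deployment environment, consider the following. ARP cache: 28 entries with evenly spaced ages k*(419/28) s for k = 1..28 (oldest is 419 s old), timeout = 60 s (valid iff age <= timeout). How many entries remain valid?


Ages are k * 419/28 s for k = 1..28 (spacing = 14.9643 s).
Entry k is valid iff k * 419/28 <= 60 iff k <= 28 * 60 / 419 = 4.0095
n_valid = floor(4.0095) = 4
(n_stale = 28 - 4 = 24)

4


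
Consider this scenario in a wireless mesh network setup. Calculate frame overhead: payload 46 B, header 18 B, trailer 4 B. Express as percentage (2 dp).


Given: payload = 46 B, header = 18 B, trailer = 4 B
Overhead bytes = header + trailer = 18 + 4 = 22
Total frame = payload + overhead = 46 + 22 = 68
Overhead % = 22 / 68 * 100 = 32.3529% -> 32.35% (2 dp)

32.35


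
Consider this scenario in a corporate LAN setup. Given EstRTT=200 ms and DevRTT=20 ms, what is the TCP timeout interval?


Given: EstRTT = 200 ms, DevRTT = 20 ms
Timeout = EstRTT + 4 * DevRTT
4 * DevRTT = 4 * 20 = 80
Timeout = 200 + 80 = 280 ms

280


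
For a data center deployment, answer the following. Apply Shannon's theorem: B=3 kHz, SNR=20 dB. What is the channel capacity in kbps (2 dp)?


Given: B = 3 kHz, SNR = 20 dB
SNR linear = 10^(20/10) = 100
1 + SNR = 101
log2(101) = 6.6582114828
C = 3 * 1000 * 6.6582114828 = 19974.6344 bps
C = 19.974634 kbps -> 19.97 kbps (2 dp)

19.97


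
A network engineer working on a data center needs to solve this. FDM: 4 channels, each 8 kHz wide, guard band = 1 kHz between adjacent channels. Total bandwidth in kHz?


Given: 4 channels, 8 kHz each, guard = 1 kHz
Channel bandwidth = 4 * 8 = 32 kHz
Guard bands = 3 gaps * 1 kHz = 3 kHz
Total = 32 + 3 = 35 kHz

35


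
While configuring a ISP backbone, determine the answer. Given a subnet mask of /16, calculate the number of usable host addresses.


Given: subnet mask /16
Host bits = 32 - 16 = 16
Total addresses = 2^16 = 65536
Usable hosts = 65536 - 2 (network + broadcast) = 65534

65534


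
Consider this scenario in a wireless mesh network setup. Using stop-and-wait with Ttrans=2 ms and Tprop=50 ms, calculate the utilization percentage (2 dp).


Given: Ttrans = 2 ms, Tprop = 50 ms
RTT = 2 * Tprop = 2 * 50 = 100 ms
U = Ttrans / (Ttrans + RTT)
U = 2 / (2 + 100)
U = 2 / 102 = 0.019608
U% = 1.96%

1.96


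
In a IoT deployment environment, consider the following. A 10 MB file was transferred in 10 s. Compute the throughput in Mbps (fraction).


Given: file = 10 MB, time = 10 s
File in Mb = 10 * 8 = 80 Mb
Throughput = 80 / 10 Mbps
Throughput = 8 Mbps

8


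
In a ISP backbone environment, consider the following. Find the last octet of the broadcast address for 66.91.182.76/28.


Given: IP = 66.91.182.76, prefix = /28
Host bits = 32 - 28 = 4
Network last octet = 76 AND mask = 64
Host part size = 2^4 - 1 = 15
Broadcast last octet = 64 OR 15 = 79

79


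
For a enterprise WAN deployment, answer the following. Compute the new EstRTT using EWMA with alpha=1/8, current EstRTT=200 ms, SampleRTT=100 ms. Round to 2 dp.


Given: EstRTT = 200 ms, SampleRTT = 100 ms, alpha = 1/8
New EstRTT = (1 - alpha) * EstRTT + alpha * SampleRTT
(7/8) * 200 = 175
(1/8) * 100 = 12.5
New EstRTT = 175 + 12.5 = 187.5 ms -> 187.50 ms (2 dp)

187.50


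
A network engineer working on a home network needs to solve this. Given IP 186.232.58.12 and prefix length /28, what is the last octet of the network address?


Given: IP = 186.232.58.12, prefix = /28
Subnet mask = 255.255.255.240
Last octet of IP: 12
Last octet of mask: 240
Network last octet = 12 AND 240 = 0

0


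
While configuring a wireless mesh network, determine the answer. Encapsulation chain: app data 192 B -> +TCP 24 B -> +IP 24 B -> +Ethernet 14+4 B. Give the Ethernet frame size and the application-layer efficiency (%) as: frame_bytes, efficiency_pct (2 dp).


TCP segment = 192 + 24 = 216 B
IP packet = 216 + 24 = 240 B
Ethernet frame = 240 + 14 + 4 = 258 B
Efficiency = app / frame = 192 / 258 = 0.744186 = 74.4186% -> 74.42% (2 dp)

258, 74.42


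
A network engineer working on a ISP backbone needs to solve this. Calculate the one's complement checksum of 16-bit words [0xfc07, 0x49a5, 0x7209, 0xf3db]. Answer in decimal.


Given words: [0xfc07, 0x49a5, 0x7209, 0xf3db]
Step 1: Sum all words
Raw sum = 64519 + 18853 + 29193 + 62427 = 174992
Step 2: Fold carry: (43920 + 2) = 43922
One's complement = ~43922 & 0xFFFF = 21613

21613


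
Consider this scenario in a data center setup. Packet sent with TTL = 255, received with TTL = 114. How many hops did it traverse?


Given: initial TTL = 255, received TTL = 114
Hops = initial TTL - received TTL
Hops = 255 - 114 = 141

141


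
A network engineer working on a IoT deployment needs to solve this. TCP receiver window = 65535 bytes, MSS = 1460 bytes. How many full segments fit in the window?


Given: RWND = 65535 bytes, MSS = 1460 bytes
Full segments = floor(RWND / MSS)
Full segments = floor(65535 / 1460)
Full segments = floor(44.887) = 44

44


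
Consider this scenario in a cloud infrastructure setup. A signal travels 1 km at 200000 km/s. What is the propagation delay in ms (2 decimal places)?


Given: distance = 1 km, speed = 200000 km/s
Delay = distance / speed = 1 / 200000 seconds
Delay in ms = 1 * 1000 / 200000
Delay = 0.0050 ms
Rounded to 2 dp = 0.01 ms

0.01


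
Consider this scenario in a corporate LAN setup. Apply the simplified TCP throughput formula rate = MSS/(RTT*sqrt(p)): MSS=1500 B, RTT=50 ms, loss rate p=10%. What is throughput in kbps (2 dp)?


Given: MSS = 1500 bytes, RTT = 50 ms, loss = 10%
RTT in seconds = 50 / 1000 = 0.05
Loss rate = 10% = 0.1
sqrt(loss) = sqrt(0.1) = 0.316227766017
Throughput (bytes/s) = 1500 / (0.05 * 0.316227766017) = 94868.3298
Throughput (kbps) = 94868.3298 * 8 / 1000 = 758.946638 -> 758.95 kbps (2 dp)

758.95


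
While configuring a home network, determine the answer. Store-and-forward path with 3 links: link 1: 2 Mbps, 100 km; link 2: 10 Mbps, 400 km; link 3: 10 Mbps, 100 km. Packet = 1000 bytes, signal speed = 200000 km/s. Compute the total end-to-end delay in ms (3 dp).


Packet = 1000 bytes = 8000 bits. Store-and-forward: sum (t_trans + t_prop) per link.
Link 1: t_trans = 8000/(2*10^6) s = 4.0000 ms; t_prop = 100/200000 s = 0.5000 ms; subtotal = 4.5000 ms
Link 2: t_trans = 8000/(10*10^6) s = 0.8000 ms; t_prop = 400/200000 s = 2.0000 ms; subtotal = 2.8000 ms
Link 3: t_trans = 8000/(10*10^6) s = 0.8000 ms; t_prop = 100/200000 s = 0.5000 ms; subtotal = 1.3000 ms
End-to-end = 4.5000 + 2.8000 + 1.3000 = 8.6000 ms -> 8.600 ms (3 dp)

8.600


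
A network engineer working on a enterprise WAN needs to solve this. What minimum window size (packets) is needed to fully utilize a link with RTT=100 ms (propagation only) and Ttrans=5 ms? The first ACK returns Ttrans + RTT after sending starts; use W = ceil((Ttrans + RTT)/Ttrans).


Given: Ttrans = 5 ms, RTT = 100 ms (= 2 * Tprop, Tprop = 50 ms)
Time until first ACK returns = Ttrans + RTT = 5 + 100 = 105 ms
Need W * Ttrans >= Ttrans + RTT  ->  W >= (Ttrans + RTT) / Ttrans
(Ttrans + RTT) / Ttrans = 105 / 5 = 21
W_min = ceil(21) = 21

21


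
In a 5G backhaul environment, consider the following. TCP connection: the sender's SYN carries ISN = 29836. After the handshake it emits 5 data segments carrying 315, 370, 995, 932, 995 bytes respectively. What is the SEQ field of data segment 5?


The SYN occupies sequence number ISN = 29836, so the first data byte is ISN + 1 = 29837.
SEQ of data segment i = (ISN + 1) + sum of payload sizes of segments 1..i-1.
Segment 1: SEQ = 29837, payload = 315 bytes
Segment 2: SEQ = 30152, payload = 370 bytes
Segment 3: SEQ = 30522, payload = 995 bytes
Segment 4: SEQ = 31517, payload = 932 bytes
Segment 5: SEQ = 32449, payload = 995 bytes
SEQ of segment 5 = 29837 + 315 + 370 + 995 + 932 = 32449

32449


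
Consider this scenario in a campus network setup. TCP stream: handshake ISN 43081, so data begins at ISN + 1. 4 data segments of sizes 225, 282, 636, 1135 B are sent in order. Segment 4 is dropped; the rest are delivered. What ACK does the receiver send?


SYN uses sequence number 43081; first data byte = ISN + 1 = 43082.
Segment 1: SEQ = 43082, len = 225 B, covers [43082, 43306]
Segment 2: SEQ = 43307, len = 282 B, covers [43307, 43588]
Segment 3: SEQ = 43589, len = 636 B, covers [43589, 44224]
Segment 4: SEQ = 44225, len = 1135 B, covers [44225, 45359] [LOST]
In-order data received: bytes [43082, 44224] (segments 1..3).
Segment 4 missing -> gap begins at byte 44225.
Cumulative ACK = next expected in-order byte = 43082 + 225 + 282 + 636 = 44225

44225


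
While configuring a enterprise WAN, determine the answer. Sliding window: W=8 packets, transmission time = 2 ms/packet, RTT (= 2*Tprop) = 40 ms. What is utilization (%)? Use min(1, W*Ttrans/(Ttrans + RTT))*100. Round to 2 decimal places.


Given: W = 8, Ttrans = 2 ms, RTT = 40 ms (= 2 * Tprop, Tprop = 20 ms)
Cycle time = Ttrans + RTT = 2 + 40 = 42 ms (first packet sent until its ACK returns)
W * Ttrans = 8 * 2 = 16 ms of sending per cycle
W * Ttrans / (Ttrans + RTT) = 16 / 42 = 0.380952
U = min(1, 0.380952) = 0.380952
U% = 38.10%

38.10


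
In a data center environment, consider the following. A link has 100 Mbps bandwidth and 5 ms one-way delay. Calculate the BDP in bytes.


Given: bandwidth = 100 Mbps, delay = 5 ms
BDP in bits = 100 * 10^6 * 5 / 1000
BDP in bits = 500000
BDP in bytes = 500000 / 8 = 62500

62500


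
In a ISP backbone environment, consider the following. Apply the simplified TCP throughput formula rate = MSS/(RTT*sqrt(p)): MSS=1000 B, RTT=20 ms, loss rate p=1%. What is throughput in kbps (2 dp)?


Given: MSS = 1000 bytes, RTT = 20 ms, loss = 1%
RTT in seconds = 20 / 1000 = 0.02
Loss rate = 1% = 0.01
sqrt(loss) = sqrt(0.01) = 0.1
Throughput (bytes/s) = 1000 / (0.02 * 0.1) = 500000.0000
Throughput (kbps) = 500000.0000 * 8 / 1000 = 4000.000000 -> 4000.00 kbps (2 dp)

4000.00


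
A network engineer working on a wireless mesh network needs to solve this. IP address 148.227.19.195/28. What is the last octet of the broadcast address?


Given: IP = 148.227.19.195, prefix = /28
Host bits = 32 - 28 = 4
Network last octet = 195 AND mask = 192
Host part size = 2^4 - 1 = 15
Broadcast last octet = 192 OR 15 = 207

207


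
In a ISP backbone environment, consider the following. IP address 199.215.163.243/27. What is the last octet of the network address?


Given: IP = 199.215.163.243, prefix = /27
Subnet mask = 255.255.255.224
Last octet of IP: 243
Last octet of mask: 224
Network last octet = 243 AND 224 = 224

224


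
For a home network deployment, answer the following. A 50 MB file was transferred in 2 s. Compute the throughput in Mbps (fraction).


Given: file = 50 MB, time = 2 s
File in Mb = 50 * 8 = 400 Mb
Throughput = 400 / 2 Mbps
Throughput = 200 Mbps

200


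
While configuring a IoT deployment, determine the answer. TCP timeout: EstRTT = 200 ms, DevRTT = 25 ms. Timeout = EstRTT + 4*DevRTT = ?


Given: EstRTT = 200 ms, DevRTT = 25 ms
Timeout = EstRTT + 4 * DevRTT
4 * DevRTT = 4 * 25 = 100
Timeout = 200 + 100 = 300 ms

300


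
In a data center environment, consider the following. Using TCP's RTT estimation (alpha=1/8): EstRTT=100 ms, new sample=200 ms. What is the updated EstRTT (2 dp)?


Given: EstRTT = 100 ms, SampleRTT = 200 ms, alpha = 1/8
New EstRTT = (1 - alpha) * EstRTT + alpha * SampleRTT
(7/8) * 100 = 87.5
(1/8) * 200 = 25
New EstRTT = 87.5 + 25 = 112.5 ms -> 112.50 ms (2 dp)

112.50


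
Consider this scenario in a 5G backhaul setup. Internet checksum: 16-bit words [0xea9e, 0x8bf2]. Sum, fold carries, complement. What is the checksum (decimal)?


Given words: [0xea9e, 0x8bf2]
Step 1: Sum all words
Raw sum = 60062 + 35826 = 95888
Step 2: Fold carry: (30352 + 1) = 30353
One's complement = ~30353 & 0xFFFF = 35182

35182


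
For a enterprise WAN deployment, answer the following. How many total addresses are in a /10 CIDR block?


Given: CIDR prefix /10
Host bits = 32 - 10 = 22
Total addresses = 2^22 = 4194304

4194304


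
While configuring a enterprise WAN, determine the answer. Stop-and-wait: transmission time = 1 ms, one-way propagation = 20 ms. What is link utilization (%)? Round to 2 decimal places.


Given: Ttrans = 1 ms, Tprop = 20 ms
RTT = 2 * Tprop = 2 * 20 = 40 ms
U = Ttrans / (Ttrans + RTT)
U = 1 / (1 + 40)
U = 1 / 41 = 0.02439
U% = 2.44%

2.44


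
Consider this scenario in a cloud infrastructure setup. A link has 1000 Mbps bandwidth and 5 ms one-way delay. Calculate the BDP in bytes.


Given: bandwidth = 1000 Mbps, delay = 5 ms
BDP in bits = 1000 * 10^6 * 5 / 1000
BDP in bits = 5000000
BDP in bytes = 5000000 / 8 = 625000

625000
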